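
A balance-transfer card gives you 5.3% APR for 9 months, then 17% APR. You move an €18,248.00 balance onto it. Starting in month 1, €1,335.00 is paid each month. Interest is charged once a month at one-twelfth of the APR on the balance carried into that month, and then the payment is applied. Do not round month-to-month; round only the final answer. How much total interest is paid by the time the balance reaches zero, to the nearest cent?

Promo months 1–9 at r₀ = 5.3%/12 = 0.00441667; months 10+ at r₁ = 17%/12 = 0.0141667.
After month 9: iterate B ← B·(1+r₀) − €1,335.00 for 9 months → €6,756.84.
Then at r₁ with €1,335.00/mo: n₂ = −ln(1 − r₁·B/P)/ln(1+r₁) ≈ 5.29 → 6 more payments.
Total paid = 14·€1,335.00 + €387.80 = €19,077.80; interest = €19,077.80 − €18,248.00 = €829.80.

€829.80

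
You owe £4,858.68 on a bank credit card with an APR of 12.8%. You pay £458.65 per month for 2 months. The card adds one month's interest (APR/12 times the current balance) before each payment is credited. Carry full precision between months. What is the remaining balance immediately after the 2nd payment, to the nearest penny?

Monthly rate r = 12.8%/12 = 1.06667% = 0.0106667.
Each month: B ← B·(1+r) − £458.65.
Month 1: interest £51.83; balance after payment £4,451.86.
Month 2: interest £47.49; balance after payment £4,040.69.

£4,040.69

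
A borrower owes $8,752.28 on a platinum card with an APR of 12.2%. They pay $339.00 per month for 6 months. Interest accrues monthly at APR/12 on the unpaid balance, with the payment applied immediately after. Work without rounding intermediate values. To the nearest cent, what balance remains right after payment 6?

Monthly rate r = 12.2%/12 = 1.01667% = 0.0101667.
Each month: B ← B·(1+r) − $339.00.
Month 1: interest $88.98; balance after payment $8,502.26.
Month 2: interest $86.44; balance after payment $8,249.70.
Month 3: interest $83.87; balance after payment $7,994.57.
Month 4: interest $81.28; balance after payment $7,736.85.
Month 5: interest $78.66; balance after payment $7,476.51.
Month 6: interest $76.01; balance after payment $7,213.52.

$7,213.52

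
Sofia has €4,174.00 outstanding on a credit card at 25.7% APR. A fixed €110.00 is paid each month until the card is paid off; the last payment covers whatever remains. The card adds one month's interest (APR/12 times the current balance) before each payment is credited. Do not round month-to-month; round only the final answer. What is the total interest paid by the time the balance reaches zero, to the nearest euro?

€4,520

Monthly rate r = 25.7%/12 = 2.14167% = 0.0214167.
Payoff takes n = ⌈−ln(1 − rB₀/P)/ln(1+r)⌉ = ⌈79.038⌉ = 80 payments; the last is €4.22.
Total paid = 79·€110.00 + €4.22 = €8,694.22.
Total interest = total paid − principal = €8,694.22 − €4,174.00 = €4,520.22.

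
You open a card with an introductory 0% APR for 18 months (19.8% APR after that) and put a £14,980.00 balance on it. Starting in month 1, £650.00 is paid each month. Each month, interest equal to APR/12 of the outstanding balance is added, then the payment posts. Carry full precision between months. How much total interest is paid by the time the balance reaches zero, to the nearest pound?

Promo months 1–18 at r₀ = 0%/12 = 0; months 19+ at r₁ = 19.8%/12 = 0.0165.
After month 18 (no interest yet): B = £14,980.00 − 18·£650.00 = £3,280.00.
Then at r₁ with £650.00/mo: n₂ = −ln(1 − r₁·B/P)/ln(1+r₁) ≈ 5.31 → 6 more payments.
Total paid = 23·£650.00 + £203.95 = £15,153.95; interest = £15,153.95 − £14,980.00 = £173.95.

£174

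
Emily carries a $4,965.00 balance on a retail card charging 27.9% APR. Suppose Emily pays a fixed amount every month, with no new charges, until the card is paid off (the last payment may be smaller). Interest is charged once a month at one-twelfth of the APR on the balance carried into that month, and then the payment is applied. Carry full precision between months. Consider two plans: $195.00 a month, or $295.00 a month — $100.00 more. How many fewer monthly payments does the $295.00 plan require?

Monthly rate r = 27.9%/12 = 2.325% = 0.02325.
At $195.00/mo: n = ⌈−ln(1 − rB₀/P)/ln(1+r)⌉ = 40 payments (last $0.61); total interest = total paid − $4,965.00 = $2,640.61.
At $295.00/mo: 22 payments (last $177.74); total interest $1,407.74.
Payments saved = 40 − 22 = 18.

18 fewer payments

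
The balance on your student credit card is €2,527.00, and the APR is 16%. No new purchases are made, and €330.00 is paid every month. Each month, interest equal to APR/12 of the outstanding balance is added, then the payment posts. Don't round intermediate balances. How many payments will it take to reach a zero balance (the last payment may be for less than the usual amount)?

9 payments

Monthly rate r = 16%/12 = 1.33333% = 0.0133333.
Recurrence: B ← B·(1+r) − €330.00.
Month 1: interest €33.69; balance after payment €2,230.69.
Month 2: interest €29.74; balance after payment €1,930.44.
Closed form: n = −ln(1 − rB₀/P)/ln(1+r) = −ln(0.8979)/ln(1.01333) ≈ 8.131, so the balance reaches zero during payment 9.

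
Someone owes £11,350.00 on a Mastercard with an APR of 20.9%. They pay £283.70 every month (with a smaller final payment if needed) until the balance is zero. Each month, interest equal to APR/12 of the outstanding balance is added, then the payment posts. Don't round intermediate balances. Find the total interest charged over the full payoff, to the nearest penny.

£8,257.14

Monthly rate r = 20.9%/12 = 1.74167% = 0.0174167.
Payoff takes n = ⌈−ln(1 − rB₀/P)/ln(1+r)⌉ = ⌈69.111⌉ = 70 payments; the last is £31.84.
Total paid = 69·£283.70 + £31.84 = £19,607.14.
Total interest = total paid − principal = £19,607.14 − £11,350.00 = £8,257.14.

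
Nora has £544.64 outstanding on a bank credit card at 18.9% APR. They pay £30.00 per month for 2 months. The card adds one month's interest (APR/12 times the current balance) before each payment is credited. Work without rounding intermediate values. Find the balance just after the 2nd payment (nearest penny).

£501.46

Monthly rate r = 18.9%/12 = 1.575% = 0.01575.
Each month: B ← B·(1+r) − £30.00.
Month 1: interest £8.58; balance after payment £523.22.
Month 2: interest £8.24; balance after payment £501.46.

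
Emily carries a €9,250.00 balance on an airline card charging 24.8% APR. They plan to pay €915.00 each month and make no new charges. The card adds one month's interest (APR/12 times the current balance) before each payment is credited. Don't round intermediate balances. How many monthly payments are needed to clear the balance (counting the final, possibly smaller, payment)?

Monthly rate r = 24.8%/12 = 2.06667% = 0.0206667.
Recurrence: B ← B·(1+r) − €915.00.
Month 1: interest €191.17; balance after payment €8,526.17.
Month 2: interest €176.21; balance after payment €7,787.37.
Closed form: n = −ln(1 − rB₀/P)/ln(1+r) = −ln(0.79107)/ln(1.02067) ≈ 11.457, so the balance reaches zero during payment 12.

12 payments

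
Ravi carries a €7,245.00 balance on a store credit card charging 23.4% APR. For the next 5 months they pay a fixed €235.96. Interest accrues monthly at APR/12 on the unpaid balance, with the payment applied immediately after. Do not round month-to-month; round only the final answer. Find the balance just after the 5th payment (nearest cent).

€6,752.76

Monthly rate r = 23.4%/12 = 1.95% = 0.0195.
Each month: B ← B·(1+r) − €235.96.
Month 1: interest €141.28; balance after payment €7,150.32.
Month 2: interest €139.43; balance after payment €7,053.79.
Month 3: interest €137.55; balance after payment €6,955.38.
Month 4: interest €135.63; balance after payment €6,855.05.
Month 5: interest €133.67; balance after payment €6,752.76.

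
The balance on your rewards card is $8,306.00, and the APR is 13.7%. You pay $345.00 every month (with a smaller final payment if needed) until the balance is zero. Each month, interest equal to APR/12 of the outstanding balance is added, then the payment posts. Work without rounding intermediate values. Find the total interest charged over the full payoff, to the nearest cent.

$1,461.87

Monthly rate r = 13.7%/12 = 1.14167% = 0.0114167.
Payoff takes n = ⌈−ln(1 − rB₀/P)/ln(1+r)⌉ = ⌈28.311⌉ = 29 payments; the last is $107.87.
Total paid = 28·$345.00 + $107.87 = $9,767.87.
Total interest = total paid − principal = $9,767.87 − $8,306.00 = $1,461.87.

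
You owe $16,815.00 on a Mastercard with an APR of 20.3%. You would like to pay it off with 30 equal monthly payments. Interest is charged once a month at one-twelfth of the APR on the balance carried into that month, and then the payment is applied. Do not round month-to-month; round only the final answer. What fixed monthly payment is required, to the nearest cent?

$719.33

Monthly rate r = 20.3%/12 = 1.69167% = 0.0169167.
Level-payment amortization: P = B₀·r / (1 − (1+r)^(−n)) = 16815.00·0.0169167 / (1 − 1.01692^(−30)).
Denominator 1 − (1+r)^(−30) = 0.395440509.
P = 284.454 / 0.395440509 ≈ 719.33.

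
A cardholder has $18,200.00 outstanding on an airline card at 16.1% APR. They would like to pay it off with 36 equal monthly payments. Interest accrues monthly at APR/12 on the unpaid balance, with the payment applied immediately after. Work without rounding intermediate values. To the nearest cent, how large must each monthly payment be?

$640.76

Monthly rate r = 16.1%/12 = 1.34167% = 0.0134167.
Level-payment amortization: P = B₀·r / (1 − (1+r)^(−n)) = 18200.00·0.0134167 / (1 − 1.01342^(−36)).
Denominator 1 − (1+r)^(−36) = 0.381085763.
P = 244.183 / 0.381085763 ≈ 640.76.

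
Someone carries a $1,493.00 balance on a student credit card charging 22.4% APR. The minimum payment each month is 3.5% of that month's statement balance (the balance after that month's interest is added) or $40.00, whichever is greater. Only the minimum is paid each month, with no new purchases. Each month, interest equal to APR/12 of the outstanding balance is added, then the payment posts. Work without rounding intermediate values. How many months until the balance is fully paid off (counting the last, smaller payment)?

Monthly rate r = 22.4%/12 = 1.86667% = 0.0186667.
While 3.5% of the post-interest balance exceeds $40.00, each month B ← (B·(1+r))·(1 − 0.035), i.e. B shrinks by the factor (1+r)·0.965 = 0.98301.
This holds for months 1–17. Entering month 18 the balance is $1,115.76; 3.5% of the post-interest balance is now below $40.00, so the flat $40.00 minimum applies from here.
From month 18 a fixed $40.00 at rate r clears $1,115.76 in 40 more payments. Total: 17 + 40 = 57 months.

57 months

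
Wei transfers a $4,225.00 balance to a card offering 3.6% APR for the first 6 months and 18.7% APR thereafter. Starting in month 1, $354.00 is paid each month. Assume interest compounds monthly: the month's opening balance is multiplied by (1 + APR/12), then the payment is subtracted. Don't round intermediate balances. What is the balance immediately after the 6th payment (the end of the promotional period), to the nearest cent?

Promo months 1–6 at r₀ = 3.6%/12 = 0.003; months 7+ at r₁ = 18.7%/12 = 0.0155833.
After month 6: iterate B ← B·(1+r₀) − $354.00 for 6 months → $2,161.63.

$2,161.63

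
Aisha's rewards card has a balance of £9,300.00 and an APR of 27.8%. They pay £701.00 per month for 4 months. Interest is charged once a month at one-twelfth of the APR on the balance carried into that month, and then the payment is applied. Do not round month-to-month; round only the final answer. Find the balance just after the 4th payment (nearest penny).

Monthly rate r = 27.8%/12 = 2.31667% = 0.0231667.
Each month: B ← B·(1+r) − £701.00.
Month 1: interest £215.45; balance after payment £8,814.45.
Month 2: interest £204.20; balance after payment £8,317.65.
Month 3: interest £192.69; balance after payment £7,809.34.
Month 4: interest £180.92; balance after payment £7,289.26.

£7,289.26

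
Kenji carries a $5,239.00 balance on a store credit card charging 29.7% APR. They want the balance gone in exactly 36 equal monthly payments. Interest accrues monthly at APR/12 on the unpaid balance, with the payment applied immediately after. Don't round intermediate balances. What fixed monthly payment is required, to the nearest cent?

Monthly rate r = 29.7%/12 = 2.475% = 0.02475.
Level-payment amortization: P = B₀·r / (1 − (1+r)^(−n)) = 5239.00·0.02475 / (1 − 1.02475^(−36)).
Denominator 1 − (1+r)^(−36) = 0.585280336.
P = 129.665 / 0.585280336 ≈ 221.54.

$221.54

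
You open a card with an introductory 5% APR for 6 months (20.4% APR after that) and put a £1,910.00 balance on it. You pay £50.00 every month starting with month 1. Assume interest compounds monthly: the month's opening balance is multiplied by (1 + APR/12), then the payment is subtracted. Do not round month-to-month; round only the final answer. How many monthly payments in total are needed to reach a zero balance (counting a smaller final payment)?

Promo months 1–6 at r₀ = 5%/12 = 0.00416667; months 7+ at r₁ = 20.4%/12 = 0.017.
After month 6: iterate B ← B·(1+r₀) − £50.00 for 6 months → £1,655.11.
Then at r₁ with £50.00/mo: n₂ = −ln(1 − r₁·B/P)/ln(1+r₁) ≈ 49.07 → 50 more payments.

56 payments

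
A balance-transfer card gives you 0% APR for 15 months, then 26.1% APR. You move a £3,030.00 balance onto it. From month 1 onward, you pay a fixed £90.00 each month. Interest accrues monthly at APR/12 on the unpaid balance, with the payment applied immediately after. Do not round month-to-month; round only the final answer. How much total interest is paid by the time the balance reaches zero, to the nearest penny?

Promo months 1–15 at r₀ = 0%/12 = 0; months 16+ at r₁ = 26.1%/12 = 0.02175.
After month 15 (no interest yet): B = £3,030.00 − 15·£90.00 = £1,680.00.
Then at r₁ with £90.00/mo: n₂ = −ln(1 − r₁·B/P)/ln(1+r₁) ≈ 24.21 → 25 more payments.
Total paid = 39·£90.00 + £18.86 = £3,528.86; interest = £3,528.86 − £3,030.00 = £498.86.

£498.86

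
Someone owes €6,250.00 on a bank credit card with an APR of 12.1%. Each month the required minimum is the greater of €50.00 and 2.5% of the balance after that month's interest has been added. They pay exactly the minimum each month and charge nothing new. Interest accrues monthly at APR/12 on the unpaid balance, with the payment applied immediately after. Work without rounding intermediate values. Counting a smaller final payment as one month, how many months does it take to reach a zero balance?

Monthly rate r = 12.1%/12 = 1.00833% = 0.0100833.
While 2.5% of the post-interest balance exceeds €50.00, each month B ← (B·(1+r))·(1 − 0.025), i.e. B shrinks by the factor (1+r)·0.975 = 0.98483.
This holds for months 1–76. Entering month 77 the balance is €1,956.04; 2.5% of the post-interest balance is now below €50.00, so the flat €50.00 minimum applies from here.
From month 77 a fixed €50.00 at rate r clears €1,956.04 in 51 more payments. Total: 76 + 51 = 127 months.

127 months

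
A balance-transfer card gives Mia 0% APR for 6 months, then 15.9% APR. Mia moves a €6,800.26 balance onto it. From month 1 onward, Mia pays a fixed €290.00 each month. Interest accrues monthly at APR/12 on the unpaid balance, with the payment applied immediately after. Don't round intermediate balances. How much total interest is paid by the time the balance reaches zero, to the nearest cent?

Promo months 1–6 at r₀ = 0%/12 = 0; months 7+ at r₁ = 15.9%/12 = 0.01325.
After month 6 (no interest yet): B = €6,800.26 − 6·€290.00 = €5,060.26.
Then at r₁ with €290.00/mo: n₂ = −ln(1 − r₁·B/P)/ln(1+r₁) ≈ 19.97 → 20 more payments.
Total paid = 25·€290.00 + €282.70 = €7,532.70; interest = €7,532.70 − €6,800.26 = €732.44.

€732.44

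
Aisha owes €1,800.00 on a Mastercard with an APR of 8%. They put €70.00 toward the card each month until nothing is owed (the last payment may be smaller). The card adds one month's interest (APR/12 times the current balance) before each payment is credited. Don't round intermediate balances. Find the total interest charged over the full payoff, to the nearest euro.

Monthly rate r = 8%/12 = 0.666667% = 0.00666667.
Payoff takes n = ⌈−ln(1 − rB₀/P)/ln(1+r)⌉ = ⌈28.302⌉ = 29 payments; the last is €21.17.
Total paid = 28·€70.00 + €21.17 = €1,981.17.
Total interest = total paid − principal = €1,981.17 − €1,800.00 = €181.17.

€181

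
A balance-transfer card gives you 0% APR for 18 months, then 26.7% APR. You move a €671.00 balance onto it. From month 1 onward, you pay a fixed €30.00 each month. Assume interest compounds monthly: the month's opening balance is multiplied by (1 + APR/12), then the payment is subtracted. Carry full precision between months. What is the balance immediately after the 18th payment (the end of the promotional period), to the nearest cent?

€131.00

Promo months 1–18 at r₀ = 0%/12 = 0; months 19+ at r₁ = 26.7%/12 = 0.02225.
After month 18 (no interest yet): B = €671.00 − 18·€30.00 = €131.00.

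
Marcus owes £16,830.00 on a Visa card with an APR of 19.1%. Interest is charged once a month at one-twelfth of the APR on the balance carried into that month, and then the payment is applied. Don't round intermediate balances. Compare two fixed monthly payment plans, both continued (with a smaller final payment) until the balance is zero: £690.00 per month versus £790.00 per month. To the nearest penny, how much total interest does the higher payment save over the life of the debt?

£753.06

Monthly rate r = 19.1%/12 = 1.59167% = 0.0159167.
At £690.00/mo: n = ⌈−ln(1 − rB₀/P)/ln(1+r)⌉ = 32 payments (last £82.06); total interest = total paid − £16,830.00 = £4,642.06.
At £790.00/mo: 27 payments (last £179.00); total interest £3,889.00.
Interest saved = £4,642.06 − £3,889.00 = £753.06.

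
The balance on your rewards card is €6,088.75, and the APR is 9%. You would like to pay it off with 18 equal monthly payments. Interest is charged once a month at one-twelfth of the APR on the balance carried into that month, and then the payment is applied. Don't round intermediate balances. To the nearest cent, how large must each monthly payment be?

Monthly rate r = 9%/12 = 0.75% = 0.0075.
Level-payment amortization: P = B₀·r / (1 − (1+r)^(−n)) = 6088.75·0.0075 / (1 − 1.0075^(−18)).
Denominator 1 − (1+r)^(−18) = 0.125843858.
P = 45.6656 / 0.125843858 ≈ 362.88.

€362.88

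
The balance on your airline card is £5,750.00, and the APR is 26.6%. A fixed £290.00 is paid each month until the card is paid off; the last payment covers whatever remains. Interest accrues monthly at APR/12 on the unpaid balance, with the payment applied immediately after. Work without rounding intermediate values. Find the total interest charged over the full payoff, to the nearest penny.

Monthly rate r = 26.6%/12 = 2.21667% = 0.0221667.
Payoff takes n = ⌈−ln(1 − rB₀/P)/ln(1+r)⌉ = ⌈26.406⌉ = 27 payments; the last is £118.60.
Total paid = 26·£290.00 + £118.60 = £7,658.60.
Total interest = total paid − principal = £7,658.60 − £5,750.00 = £1,908.60.

£1,908.60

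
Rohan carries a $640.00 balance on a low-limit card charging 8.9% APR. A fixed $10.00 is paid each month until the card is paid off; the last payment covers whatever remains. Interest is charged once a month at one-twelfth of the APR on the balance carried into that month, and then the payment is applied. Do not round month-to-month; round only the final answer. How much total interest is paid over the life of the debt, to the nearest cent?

Monthly rate r = 8.9%/12 = 0.741667% = 0.00741667.
Payoff takes n = ⌈−ln(1 − rB₀/P)/ln(1+r)⌉ = ⌈87.115⌉ = 88 payments; the last is $1.16.
Total paid = 87·$10.00 + $1.16 = $871.16.
Total interest = total paid − principal = $871.16 − $640.00 = $231.16.

$231.16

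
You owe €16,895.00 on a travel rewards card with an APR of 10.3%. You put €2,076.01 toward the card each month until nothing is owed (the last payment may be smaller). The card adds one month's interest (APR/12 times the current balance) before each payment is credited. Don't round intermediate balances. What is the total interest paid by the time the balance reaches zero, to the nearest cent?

Monthly rate r = 10.3%/12 = 0.858333% = 0.00858333.
Payoff takes n = ⌈−ln(1 − rB₀/P)/ln(1+r)⌉ = ⌈8.473⌉ = 9 payments; the last is €983.28.
Total paid = 8·€2,076.01 + €983.28 = €17,591.36.
Total interest = total paid − principal = €17,591.36 − €16,895.00 = €696.36.

€696.36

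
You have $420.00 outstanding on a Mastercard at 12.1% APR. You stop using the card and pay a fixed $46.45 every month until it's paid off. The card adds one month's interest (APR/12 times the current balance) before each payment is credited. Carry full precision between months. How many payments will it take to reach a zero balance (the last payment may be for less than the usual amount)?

Monthly rate r = 12.1%/12 = 1.00833% = 0.0100833.
Recurrence: B ← B·(1+r) − $46.45.
Month 1: interest $4.23; balance after payment $377.79.
Month 2: interest $3.81; balance after payment $335.14.
Closed form: n = −ln(1 − rB₀/P)/ln(1+r) = −ln(0.90883)/ln(1.01008) ≈ 9.529, so the balance reaches zero during payment 10.

10 payments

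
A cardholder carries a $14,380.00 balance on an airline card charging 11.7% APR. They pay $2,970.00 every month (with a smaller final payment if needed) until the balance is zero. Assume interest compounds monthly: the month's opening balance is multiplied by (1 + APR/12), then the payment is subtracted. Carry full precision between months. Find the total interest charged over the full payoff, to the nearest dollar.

$422

Monthly rate r = 11.7%/12 = 0.975% = 0.00975.
Payoff takes n = ⌈−ln(1 − rB₀/P)/ln(1+r)⌉ = ⌈4.984⌉ = 5 payments; the last is $2,922.42.
Total paid = 4·$2,970.00 + $2,922.42 = $14,802.42.
Total interest = total paid − principal = $14,802.42 − $14,380.00 = $422.42.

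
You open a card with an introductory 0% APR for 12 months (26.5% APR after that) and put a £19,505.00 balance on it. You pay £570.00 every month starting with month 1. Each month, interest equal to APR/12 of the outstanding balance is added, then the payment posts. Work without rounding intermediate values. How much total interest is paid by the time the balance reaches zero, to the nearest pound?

Promo months 1–12 at r₀ = 0%/12 = 0; months 13+ at r₁ = 26.5%/12 = 0.0220833.
After month 12 (no interest yet): B = £19,505.00 − 12·£570.00 = £12,665.00.
Then at r₁ with £570.00/mo: n₂ = −ln(1 − r₁·B/P)/ln(1+r₁) ≈ 30.89 → 31 more payments.
Total paid = 42·£570.00 + £506.36 = £24,446.36; interest = £24,446.36 − £19,505.00 = £4,941.36.

£4,941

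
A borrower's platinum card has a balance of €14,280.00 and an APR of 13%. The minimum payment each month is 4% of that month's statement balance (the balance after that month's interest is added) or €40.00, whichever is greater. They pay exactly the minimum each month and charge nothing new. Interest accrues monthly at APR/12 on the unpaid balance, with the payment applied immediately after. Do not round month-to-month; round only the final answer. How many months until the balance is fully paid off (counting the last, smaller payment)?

118 months

Monthly rate r = 13%/12 = 1.08333% = 0.0108333.
While 4% of the post-interest balance exceeds €40.00, each month B ← (B·(1+r))·(1 − 0.04), i.e. B shrinks by the factor (1+r)·0.96 = 0.9704.
This holds for months 1–89. Entering month 90 the balance is €984.80; 4% of the post-interest balance is now below €40.00, so the flat €40.00 minimum applies from here.
From month 90 a fixed €40.00 at rate r clears €984.80 in 29 more payments. Total: 89 + 29 = 118 months.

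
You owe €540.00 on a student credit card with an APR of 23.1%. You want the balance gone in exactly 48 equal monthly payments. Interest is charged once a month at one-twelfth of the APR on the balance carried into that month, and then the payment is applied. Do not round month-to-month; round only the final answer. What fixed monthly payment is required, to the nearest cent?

€17.34

Monthly rate r = 23.1%/12 = 1.925% = 0.01925.
Level-payment amortization: P = B₀·r / (1 − (1+r)^(−n)) = 540.00·0.01925 / (1 − 1.01925^(−48)).
Denominator 1 − (1+r)^(−48) = 0.599571082.
P = 10.395 / 0.599571082 ≈ 17.34.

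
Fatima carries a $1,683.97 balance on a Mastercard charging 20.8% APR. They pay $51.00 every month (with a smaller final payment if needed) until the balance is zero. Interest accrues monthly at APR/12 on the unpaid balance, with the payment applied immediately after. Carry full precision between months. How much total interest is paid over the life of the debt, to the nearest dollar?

$837

Monthly rate r = 20.8%/12 = 1.73333% = 0.0173333.
Payoff takes n = ⌈−ln(1 − rB₀/P)/ln(1+r)⌉ = ⌈49.427⌉ = 50 payments; the last is $21.91.
Total paid = 49·$51.00 + $21.91 = $2,520.91.
Total interest = total paid − principal = $2,520.91 − $1,683.97 = $836.94.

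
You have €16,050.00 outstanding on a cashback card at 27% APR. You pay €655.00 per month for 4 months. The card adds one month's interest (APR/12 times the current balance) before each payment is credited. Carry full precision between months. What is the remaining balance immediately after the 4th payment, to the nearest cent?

Monthly rate r = 27%/12 = 2.25% = 0.0225.
Each month: B ← B·(1+r) − €655.00.
Month 1: interest €361.12; balance after payment €15,756.12.
Month 2: interest €354.51; balance after payment €15,455.64.
Month 3: interest €347.75; balance after payment €15,148.39.
Month 4: interest €340.84; balance after payment €14,834.23.

€14,834.23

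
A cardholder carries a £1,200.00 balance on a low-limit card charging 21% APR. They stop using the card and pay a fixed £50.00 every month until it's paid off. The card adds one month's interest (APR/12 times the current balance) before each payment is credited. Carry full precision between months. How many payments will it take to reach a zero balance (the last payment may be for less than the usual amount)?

32 months

Monthly rate r = 21%/12 = 1.75% = 0.0175.
Recurrence: B ← B·(1+r) − £50.00.
Month 1: interest £21.00; balance after payment £1,171.00.
Month 2: interest £20.49; balance after payment £1,141.49.
Closed form: n = −ln(1 − rB₀/P)/ln(1+r) = −ln(0.58)/ln(1.0175) ≈ 31.399, so the balance reaches zero during payment 32.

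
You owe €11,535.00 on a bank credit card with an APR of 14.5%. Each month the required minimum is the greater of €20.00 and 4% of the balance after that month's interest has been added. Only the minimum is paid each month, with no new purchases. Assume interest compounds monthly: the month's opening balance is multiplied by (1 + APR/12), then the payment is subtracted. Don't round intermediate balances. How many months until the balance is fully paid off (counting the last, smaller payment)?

139 months

Monthly rate r = 14.5%/12 = 1.20833% = 0.0120833.
While 4% of the post-interest balance exceeds €20.00, each month B ← (B·(1+r))·(1 − 0.04), i.e. B shrinks by the factor (1+r)·0.96 = 0.9716.
This holds for months 1–110. Entering month 111 the balance is €484.89; 4% of the post-interest balance is now below €20.00, so the flat €20.00 minimum applies from here.
From month 111 a fixed €20.00 at rate r clears €484.89 in 29 more payments. Total: 110 + 29 = 139 months.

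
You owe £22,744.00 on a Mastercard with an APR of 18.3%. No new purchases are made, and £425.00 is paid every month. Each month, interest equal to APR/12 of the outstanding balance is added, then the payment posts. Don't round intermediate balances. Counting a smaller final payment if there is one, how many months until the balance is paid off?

Monthly rate r = 18.3%/12 = 1.525% = 0.01525.
Recurrence: B ← B·(1+r) − £425.00.
Month 1: interest £346.85; balance after payment £22,665.85.
Month 2: interest £345.65; balance after payment £22,586.50.
Closed form: n = −ln(1 − rB₀/P)/ln(1+r) = −ln(0.18389)/ln(1.01525) ≈ 111.888, so the balance reaches zero during payment 112.

112 payments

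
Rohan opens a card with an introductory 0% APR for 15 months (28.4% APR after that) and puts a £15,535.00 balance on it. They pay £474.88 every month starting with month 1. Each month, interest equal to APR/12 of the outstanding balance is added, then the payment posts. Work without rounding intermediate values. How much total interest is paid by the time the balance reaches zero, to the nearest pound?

£2,621

Promo months 1–15 at r₀ = 0%/12 = 0; months 16+ at r₁ = 28.4%/12 = 0.0236667.
After month 15 (no interest yet): B = £15,535.00 − 15·£474.88 = £8,411.80.
Then at r₁ with £474.88/mo: n₂ = −ln(1 − r₁·B/P)/ln(1+r₁) ≈ 23.23 → 24 more payments.
Total paid = 38·£474.88 + £110.45 = £18,155.89; interest = £18,155.89 − £15,535.00 = £2,620.89.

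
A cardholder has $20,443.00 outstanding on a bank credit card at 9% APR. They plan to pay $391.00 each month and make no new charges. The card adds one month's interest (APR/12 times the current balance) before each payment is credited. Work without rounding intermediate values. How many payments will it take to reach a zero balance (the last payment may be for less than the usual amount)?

Monthly rate r = 9%/12 = 0.75% = 0.0075.
Recurrence: B ← B·(1+r) − $391.00.
Month 1: interest $153.32; balance after payment $20,205.32.
Month 2: interest $151.54; balance after payment $19,965.86.
Closed form: n = −ln(1 − rB₀/P)/ln(1+r) = −ln(0.60787)/ln(1.0075) ≈ 66.621, so the balance reaches zero during payment 67.

67 payments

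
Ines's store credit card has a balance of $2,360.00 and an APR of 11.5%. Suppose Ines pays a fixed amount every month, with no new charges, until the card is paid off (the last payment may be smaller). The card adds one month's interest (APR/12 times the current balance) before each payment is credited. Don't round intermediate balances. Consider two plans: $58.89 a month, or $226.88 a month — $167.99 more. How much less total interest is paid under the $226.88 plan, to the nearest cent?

Monthly rate r = 11.5%/12 = 0.958333% = 0.00958333.
At $58.89/mo: n = ⌈−ln(1 − rB₀/P)/ln(1+r)⌉ = 51 payments (last $47.61); total interest = total paid − $2,360.00 = $632.11.
At $226.88/mo: 12 payments (last $2.31); total interest $137.99.
Interest saved = $632.11 − $137.99 = $494.12.

$494.12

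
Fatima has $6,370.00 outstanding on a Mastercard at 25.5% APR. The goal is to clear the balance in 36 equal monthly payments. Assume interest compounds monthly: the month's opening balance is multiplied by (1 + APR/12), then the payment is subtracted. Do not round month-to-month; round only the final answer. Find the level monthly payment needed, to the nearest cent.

Monthly rate r = 25.5%/12 = 2.125% = 0.02125.
Level-payment amortization: P = B₀·r / (1 − (1+r)^(−n)) = 6370.00·0.02125 / (1 − 1.02125^(−36)).
Denominator 1 − (1+r)^(−36) = 0.530921534.
P = 135.363 / 0.530921534 ≈ 254.96.

$254.96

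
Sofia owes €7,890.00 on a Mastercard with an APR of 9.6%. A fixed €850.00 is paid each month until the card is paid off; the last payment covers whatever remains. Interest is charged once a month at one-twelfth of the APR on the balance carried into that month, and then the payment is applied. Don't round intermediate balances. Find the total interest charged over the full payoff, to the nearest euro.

€342

Monthly rate r = 9.6%/12 = 0.8% = 0.008.
Payoff takes n = ⌈−ln(1 − rB₀/P)/ln(1+r)⌉ = ⌈9.684⌉ = 10 payments; the last is €581.79.
Total paid = 9·€850.00 + €581.79 = €8,231.79.
Total interest = total paid − principal = €8,231.79 − €7,890.00 = €341.79.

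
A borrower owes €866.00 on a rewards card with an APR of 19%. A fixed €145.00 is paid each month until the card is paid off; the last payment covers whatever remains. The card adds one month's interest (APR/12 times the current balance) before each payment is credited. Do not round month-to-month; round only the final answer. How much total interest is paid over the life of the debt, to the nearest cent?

Monthly rate r = 19%/12 = 1.58333% = 0.0158333.
Payoff takes n = ⌈−ln(1 − rB₀/P)/ln(1+r)⌉ = ⌈6.324⌉ = 7 payments; the last is €47.16.
Total paid = 6·€145.00 + €47.16 = €917.16.
Total interest = total paid − principal = €917.16 − €866.00 = €51.16.

€51.16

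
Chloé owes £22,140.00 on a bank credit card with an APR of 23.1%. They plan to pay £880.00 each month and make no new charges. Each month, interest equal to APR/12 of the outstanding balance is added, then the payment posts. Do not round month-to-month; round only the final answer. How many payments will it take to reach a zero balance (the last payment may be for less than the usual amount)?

35 payments

Monthly rate r = 23.1%/12 = 1.925% = 0.01925.
Recurrence: B ← B·(1+r) − £880.00.
Month 1: interest £426.19; balance after payment £21,686.19.
Month 2: interest £417.46; balance after payment £21,223.65.
Closed form: n = −ln(1 − rB₀/P)/ln(1+r) = −ln(0.51569)/ln(1.01925) ≈ 34.733, so the balance reaches zero during payment 35.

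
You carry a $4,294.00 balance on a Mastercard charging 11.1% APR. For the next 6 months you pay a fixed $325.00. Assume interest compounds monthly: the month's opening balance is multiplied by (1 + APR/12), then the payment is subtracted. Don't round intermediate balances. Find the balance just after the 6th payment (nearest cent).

$2,542.24

Monthly rate r = 11.1%/12 = 0.925% = 0.00925.
Each month: B ← B·(1+r) − $325.00.
Month 1: interest $39.72; balance after payment $4,008.72.
Month 2: interest $37.08; balance after payment $3,720.80.
Month 3: interest $34.42; balance after payment $3,430.22.
Month 4: interest $31.73; balance after payment $3,136.95.
Month 5: interest $29.02; balance after payment $2,840.96.
Month 6: interest $26.28; balance after payment $2,542.24.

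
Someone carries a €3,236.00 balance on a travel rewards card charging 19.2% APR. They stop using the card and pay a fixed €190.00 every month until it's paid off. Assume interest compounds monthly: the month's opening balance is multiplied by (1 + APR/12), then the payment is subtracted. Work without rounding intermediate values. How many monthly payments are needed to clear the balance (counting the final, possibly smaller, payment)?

21 payments

Monthly rate r = 19.2%/12 = 1.6% = 0.016.
Recurrence: B ← B·(1+r) − €190.00.
Month 1: interest €51.78; balance after payment €3,097.78.
Month 2: interest €49.56; balance after payment €2,957.34.
Closed form: n = −ln(1 − rB₀/P)/ln(1+r) = −ln(0.72749)/ln(1.016) ≈ 20.043, so the balance reaches zero during payment 21.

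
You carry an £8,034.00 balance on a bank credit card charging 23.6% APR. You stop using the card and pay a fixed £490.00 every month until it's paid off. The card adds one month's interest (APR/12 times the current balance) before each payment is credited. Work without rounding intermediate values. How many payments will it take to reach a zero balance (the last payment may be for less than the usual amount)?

Monthly rate r = 23.6%/12 = 1.96667% = 0.0196667.
Recurrence: B ← B·(1+r) − £490.00.
Month 1: interest £158.00; balance after payment £7,702.00.
Month 2: interest £151.47; balance after payment £7,363.47.
Closed form: n = −ln(1 − rB₀/P)/ln(1+r) = −ln(0.67755)/ln(1.01967) ≈ 19.988, so the balance reaches zero during payment 20.

20 payments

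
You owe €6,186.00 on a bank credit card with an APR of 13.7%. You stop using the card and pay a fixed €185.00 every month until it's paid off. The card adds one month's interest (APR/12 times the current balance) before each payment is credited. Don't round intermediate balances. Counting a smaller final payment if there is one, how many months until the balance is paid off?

Monthly rate r = 13.7%/12 = 1.14167% = 0.0114167.
Recurrence: B ← B·(1+r) − €185.00.
Month 1: interest €70.62; balance after payment €6,071.62.
Month 2: interest €69.32; balance after payment €5,955.94.
Closed form: n = −ln(1 − rB₀/P)/ln(1+r) = −ln(0.61825)/ln(1.01142) ≈ 42.359, so the balance reaches zero during payment 43.

43 payments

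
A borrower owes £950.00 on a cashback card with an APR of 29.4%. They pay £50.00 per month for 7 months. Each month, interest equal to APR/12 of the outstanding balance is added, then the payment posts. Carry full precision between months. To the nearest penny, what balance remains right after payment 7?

Monthly rate r = 29.4%/12 = 2.45% = 0.0245.
Each month: B ← B·(1+r) − £50.00.
Month 1: interest £23.27; balance after payment £923.27.
Month 2: interest £22.62; balance after payment £895.90.
Month 3: interest £21.95; balance after payment £867.84.
Month 4: interest £21.26; balance after payment £839.11.
Month 5: interest £20.56; balance after payment £809.66.
Month 6: interest £19.84; balance after payment £779.50.
Month 7: interest £19.10; balance after payment £748.60.

£748.60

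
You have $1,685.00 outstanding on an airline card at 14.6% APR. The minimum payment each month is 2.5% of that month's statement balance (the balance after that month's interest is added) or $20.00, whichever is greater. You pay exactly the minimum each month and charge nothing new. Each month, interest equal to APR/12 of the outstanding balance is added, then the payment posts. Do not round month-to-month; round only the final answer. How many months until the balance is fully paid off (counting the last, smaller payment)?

112 months

Monthly rate r = 14.6%/12 = 1.21667% = 0.0121667.
While 2.5% of the post-interest balance exceeds $20.00, each month B ← (B·(1+r))·(1 − 0.025), i.e. B shrinks by the factor (1+r)·0.975 = 0.98686.
This holds for months 1–58. Entering month 59 the balance is $782.50; 2.5% of the post-interest balance is now below $20.00, so the flat $20.00 minimum applies from here.
From month 59 a fixed $20.00 at rate r clears $782.50 in 54 more payments. Total: 58 + 54 = 112 months.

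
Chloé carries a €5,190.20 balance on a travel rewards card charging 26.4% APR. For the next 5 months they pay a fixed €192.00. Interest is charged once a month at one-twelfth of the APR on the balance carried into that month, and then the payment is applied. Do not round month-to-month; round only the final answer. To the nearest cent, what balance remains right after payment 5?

€4,783.62

Monthly rate r = 26.4%/12 = 2.2% = 0.022.
Each month: B ← B·(1+r) − €192.00.
Month 1: interest €114.18; balance after payment €5,112.38.
Month 2: interest €112.47; balance after payment €5,032.86.
Month 3: interest €110.72; balance after payment €4,951.58.
Month 4: interest €108.93; balance after payment €4,868.51.
Month 5: interest €107.11; balance after payment €4,783.62.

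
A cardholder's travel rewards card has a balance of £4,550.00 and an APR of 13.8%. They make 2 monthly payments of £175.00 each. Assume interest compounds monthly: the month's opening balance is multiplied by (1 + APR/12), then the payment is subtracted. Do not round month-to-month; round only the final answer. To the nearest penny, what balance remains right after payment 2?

£4,303.24

Monthly rate r = 13.8%/12 = 1.15% = 0.0115.
Each month: B ← B·(1+r) − £175.00.
Month 1: interest £52.32; balance after payment £4,427.32.
Month 2: interest £50.91; balance after payment £4,303.24.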